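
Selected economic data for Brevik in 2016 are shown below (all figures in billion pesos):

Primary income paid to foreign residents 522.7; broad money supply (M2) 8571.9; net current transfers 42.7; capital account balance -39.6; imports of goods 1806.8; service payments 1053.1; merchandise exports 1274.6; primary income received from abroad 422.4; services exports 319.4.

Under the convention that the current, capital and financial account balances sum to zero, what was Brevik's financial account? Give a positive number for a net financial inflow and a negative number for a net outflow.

Goods balance = 1274.6 - 1806.8 = -532.2
Services balance = 319.4 - 1053.1 = -733.7
Trade balance (goods + services) = -532.2 + (-733.7) = -1265.9
Net primary income = 422.4 - 522.7 = -100.3
Net secondary income = 42.7
Current account = -1265.9 + (-100.3) + 42.7 = -1323.5
Financial account = -(-1323.5 + (-39.6)) = 1363.1

1363.1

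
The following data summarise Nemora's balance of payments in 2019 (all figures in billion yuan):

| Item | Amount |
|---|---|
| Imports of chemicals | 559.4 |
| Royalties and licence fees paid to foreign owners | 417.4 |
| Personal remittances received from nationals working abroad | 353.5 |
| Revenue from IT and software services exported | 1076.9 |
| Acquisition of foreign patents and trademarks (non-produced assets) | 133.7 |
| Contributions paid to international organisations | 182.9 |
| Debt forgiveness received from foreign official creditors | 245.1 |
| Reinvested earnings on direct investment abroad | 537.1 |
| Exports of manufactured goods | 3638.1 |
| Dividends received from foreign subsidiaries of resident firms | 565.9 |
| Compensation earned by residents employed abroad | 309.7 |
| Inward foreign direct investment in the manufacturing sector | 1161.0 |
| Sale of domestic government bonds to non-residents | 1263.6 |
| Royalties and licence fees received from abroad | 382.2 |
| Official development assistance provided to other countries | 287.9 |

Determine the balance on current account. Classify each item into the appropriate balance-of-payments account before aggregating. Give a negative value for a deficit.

Goods: 3638.1 - 559.4 = 3078.7
Services: 1076.9 + 382.2 - 417.4 = 1041.7
Primary income: 565.9 + 309.7 + 537.1 = 1412.7
Secondary income: 353.5 - 182.9 - 287.9 = -117.3
Current account = 3078.7 + 1041.7 + 1412.7 + (-117.3) = 5415.8
(Excluded from the current account — capital account: acquisition of foreign patents and trademarks (non-produced assets) 133.7, debt forgiveness received from foreign official creditors 245.1; financial account: inward foreign direct investment in the manufacturing sector 1161.0, sale of domestic government bonds to non-residents 1263.6.)

5415.8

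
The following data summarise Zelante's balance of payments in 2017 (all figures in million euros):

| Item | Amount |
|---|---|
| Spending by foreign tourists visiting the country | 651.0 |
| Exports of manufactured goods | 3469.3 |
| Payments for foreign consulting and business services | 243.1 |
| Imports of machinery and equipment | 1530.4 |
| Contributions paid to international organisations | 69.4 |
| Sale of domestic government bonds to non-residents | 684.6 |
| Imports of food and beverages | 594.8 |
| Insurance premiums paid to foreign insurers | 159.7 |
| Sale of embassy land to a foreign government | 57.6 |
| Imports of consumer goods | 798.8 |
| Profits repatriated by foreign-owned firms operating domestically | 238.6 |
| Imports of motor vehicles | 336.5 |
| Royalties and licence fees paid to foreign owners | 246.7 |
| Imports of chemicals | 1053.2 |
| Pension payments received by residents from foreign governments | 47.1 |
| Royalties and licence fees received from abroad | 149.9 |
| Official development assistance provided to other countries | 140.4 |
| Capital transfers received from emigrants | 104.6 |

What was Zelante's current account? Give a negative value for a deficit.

Goods: 3469.3 - 1053.2 - 1530.4 - 798.8 - 594.8 - 336.5 = -844.4
Services: 149.9 - 246.7 - 243.1 - 159.7 + 651.0 = 151.4
Primary income: -238.6
Secondary income: -140.4 - 69.4 + 47.1 = -162.7
Current account = (-844.4) + 151.4 + (-238.6) + (-162.7) = -1094.3
(Excluded from the current account — financial account: sale of domestic government bonds to non-residents 684.6; capital account: sale of embassy land to a foreign government 57.6, capital transfers received from emigrants 104.6.)

-1094.3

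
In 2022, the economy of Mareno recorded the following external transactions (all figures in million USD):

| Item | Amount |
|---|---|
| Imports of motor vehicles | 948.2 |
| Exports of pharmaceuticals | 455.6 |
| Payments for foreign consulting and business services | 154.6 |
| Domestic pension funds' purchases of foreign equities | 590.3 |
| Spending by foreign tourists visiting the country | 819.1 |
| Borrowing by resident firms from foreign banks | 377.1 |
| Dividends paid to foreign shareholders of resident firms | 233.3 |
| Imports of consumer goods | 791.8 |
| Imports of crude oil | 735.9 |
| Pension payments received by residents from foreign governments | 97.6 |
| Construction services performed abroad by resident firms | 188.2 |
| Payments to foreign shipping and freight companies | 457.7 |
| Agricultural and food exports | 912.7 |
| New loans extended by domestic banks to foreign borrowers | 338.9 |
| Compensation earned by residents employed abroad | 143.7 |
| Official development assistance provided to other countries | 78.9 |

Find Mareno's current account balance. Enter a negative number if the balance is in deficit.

Goods: -735.9 - 948.2 + 455.6 + 912.7 - 791.8 = -1107.6
Services: -457.7 + 188.2 - 154.6 + 819.1 = 395.0
Primary income: 143.7 - 233.3 = -89.6
Secondary income: 97.6 - 78.9 = 18.7
Current account = (-1107.6) + 395.0 + (-89.6) + 18.7 = -783.5
(Excluded from the current account — financial account: domestic pension funds' purchases of foreign equities 590.3, borrowing by resident firms from foreign banks 377.1, new loans extended by domestic banks to foreign borrowers 338.9.)

-783.5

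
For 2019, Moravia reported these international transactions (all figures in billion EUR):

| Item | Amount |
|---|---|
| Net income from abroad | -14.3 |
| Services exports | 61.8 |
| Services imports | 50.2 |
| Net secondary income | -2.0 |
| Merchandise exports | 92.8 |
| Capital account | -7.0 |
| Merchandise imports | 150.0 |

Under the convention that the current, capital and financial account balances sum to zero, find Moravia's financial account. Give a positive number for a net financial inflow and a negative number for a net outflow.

Goods balance = 92.8 - 150.0 = -57.2
Services balance = 61.8 - 50.2 = 11.6
Trade balance (goods + services) = -57.2 + 11.6 = -45.6
Net primary income = -14.3
Net secondary income = -2.0
Current account = -45.6 + (-14.3) + (-2.0) = -61.9
Financial account = -(-61.9 + (-7.0)) = 68.9

68.9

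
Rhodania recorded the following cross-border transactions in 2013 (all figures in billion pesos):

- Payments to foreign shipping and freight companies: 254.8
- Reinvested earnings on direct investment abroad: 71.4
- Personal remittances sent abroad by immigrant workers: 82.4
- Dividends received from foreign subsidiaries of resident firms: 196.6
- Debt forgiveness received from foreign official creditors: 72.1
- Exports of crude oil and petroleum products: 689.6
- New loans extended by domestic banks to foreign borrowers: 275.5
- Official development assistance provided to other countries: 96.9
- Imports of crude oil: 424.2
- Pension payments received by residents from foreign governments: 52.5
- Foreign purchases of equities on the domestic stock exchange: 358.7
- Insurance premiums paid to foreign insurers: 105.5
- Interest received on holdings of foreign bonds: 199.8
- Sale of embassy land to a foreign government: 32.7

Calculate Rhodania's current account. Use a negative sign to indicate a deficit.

Goods: 689.6 - 424.2 = 265.4
Services: -254.8 - 105.5 = -360.3
Primary income: 71.4 + 199.8 + 196.6 = 467.8
Secondary income: 52.5 - 82.4 - 96.9 = -126.8
Current account = 265.4 + (-360.3) + 467.8 + (-126.8) = 246.1
(Excluded from the current account — capital account: debt forgiveness received from foreign official creditors 72.1, sale of embassy land to a foreign government 32.7; financial account: new loans extended by domestic banks to foreign borrowers 275.5, foreign purchases of equities on the domestic stock exchange 358.7.)

246.1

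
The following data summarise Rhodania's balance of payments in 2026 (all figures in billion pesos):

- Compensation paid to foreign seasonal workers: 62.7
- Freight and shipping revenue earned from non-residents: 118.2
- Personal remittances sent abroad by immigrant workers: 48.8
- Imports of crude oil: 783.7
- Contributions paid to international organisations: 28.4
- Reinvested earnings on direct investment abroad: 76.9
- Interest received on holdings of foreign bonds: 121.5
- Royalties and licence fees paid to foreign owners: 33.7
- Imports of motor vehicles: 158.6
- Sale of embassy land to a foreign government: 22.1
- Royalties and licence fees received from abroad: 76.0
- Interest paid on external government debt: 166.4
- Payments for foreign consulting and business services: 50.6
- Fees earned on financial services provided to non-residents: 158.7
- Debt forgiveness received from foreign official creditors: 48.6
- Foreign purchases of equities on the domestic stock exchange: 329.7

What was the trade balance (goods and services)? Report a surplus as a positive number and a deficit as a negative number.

-673.7

Goods: -158.6 - 783.7 = -942.3
Services: -33.7 - 50.6 + 158.7 + 76.0 + 118.2 = 268.6
Trade balance = -942.3 + 268.6 = -673.7
(Excluded from the trade balance — primary income: compensation paid to foreign seasonal workers 62.7, reinvested earnings on direct investment abroad 76.9, interest received on holdings of foreign bonds 121.5, interest paid on external government debt 166.4; secondary income: personal remittances sent abroad by immigrant workers 48.8, contributions paid to international organisations 28.4; capital account: sale of embassy land to a foreign government 22.1, debt forgiveness received from foreign official creditors 48.6; financial account: foreign purchases of equities on the domestic stock exchange 329.7.)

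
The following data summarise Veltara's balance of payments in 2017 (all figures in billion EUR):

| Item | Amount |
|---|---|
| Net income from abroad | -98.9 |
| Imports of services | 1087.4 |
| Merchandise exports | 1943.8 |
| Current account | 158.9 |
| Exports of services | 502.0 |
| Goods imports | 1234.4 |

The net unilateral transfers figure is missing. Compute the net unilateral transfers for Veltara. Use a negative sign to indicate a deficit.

Current account = goods balance + services balance + net primary income + net secondary income
Sum of the known components = 25.1
Net unilateral transfers = CA - (known components) = 158.9 - 25.1 = 133.8

133.8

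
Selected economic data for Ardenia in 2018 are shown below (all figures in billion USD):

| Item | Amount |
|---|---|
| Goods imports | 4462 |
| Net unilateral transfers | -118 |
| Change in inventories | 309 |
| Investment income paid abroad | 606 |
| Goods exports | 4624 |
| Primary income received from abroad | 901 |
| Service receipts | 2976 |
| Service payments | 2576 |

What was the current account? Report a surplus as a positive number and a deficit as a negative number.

Goods balance = 4624 - 4462 = 162
Services balance = 2976 - 2576 = 400
Trade balance (goods + services) = 162 + 400 = 562
Net primary income = 901 - 606 = 295
Net secondary income = -118
Current account = 562 + 295 + (-118) = 739

739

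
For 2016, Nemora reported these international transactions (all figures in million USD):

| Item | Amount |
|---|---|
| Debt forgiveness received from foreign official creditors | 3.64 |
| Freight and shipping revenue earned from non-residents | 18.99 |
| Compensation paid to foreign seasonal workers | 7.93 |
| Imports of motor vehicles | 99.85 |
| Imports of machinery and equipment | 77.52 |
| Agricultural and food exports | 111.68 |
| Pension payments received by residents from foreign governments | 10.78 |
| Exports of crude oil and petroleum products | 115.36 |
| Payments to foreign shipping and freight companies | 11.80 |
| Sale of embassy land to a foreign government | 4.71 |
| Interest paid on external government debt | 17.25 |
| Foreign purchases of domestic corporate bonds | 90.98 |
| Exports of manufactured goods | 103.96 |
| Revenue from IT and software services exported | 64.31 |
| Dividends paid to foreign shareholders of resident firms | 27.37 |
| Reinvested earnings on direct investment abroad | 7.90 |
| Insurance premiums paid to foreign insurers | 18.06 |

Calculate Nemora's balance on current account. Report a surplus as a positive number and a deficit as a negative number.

173.20

Goods: -77.52 + 111.68 + 103.96 + 115.36 - 99.85 = 153.63
Services: -18.06 + 64.31 - 11.80 + 18.99 = 53.44
Primary income: 7.90 - 17.25 - 27.37 - 7.93 = -44.65
Secondary income: 10.78
Current account = 153.63 + 53.44 + (-44.65) + 10.78 = 173.20
(Excluded from the current account — capital account: debt forgiveness received from foreign official creditors 3.64, sale of embassy land to a foreign government 4.71; financial account: foreign purchases of domestic corporate bonds 90.98.)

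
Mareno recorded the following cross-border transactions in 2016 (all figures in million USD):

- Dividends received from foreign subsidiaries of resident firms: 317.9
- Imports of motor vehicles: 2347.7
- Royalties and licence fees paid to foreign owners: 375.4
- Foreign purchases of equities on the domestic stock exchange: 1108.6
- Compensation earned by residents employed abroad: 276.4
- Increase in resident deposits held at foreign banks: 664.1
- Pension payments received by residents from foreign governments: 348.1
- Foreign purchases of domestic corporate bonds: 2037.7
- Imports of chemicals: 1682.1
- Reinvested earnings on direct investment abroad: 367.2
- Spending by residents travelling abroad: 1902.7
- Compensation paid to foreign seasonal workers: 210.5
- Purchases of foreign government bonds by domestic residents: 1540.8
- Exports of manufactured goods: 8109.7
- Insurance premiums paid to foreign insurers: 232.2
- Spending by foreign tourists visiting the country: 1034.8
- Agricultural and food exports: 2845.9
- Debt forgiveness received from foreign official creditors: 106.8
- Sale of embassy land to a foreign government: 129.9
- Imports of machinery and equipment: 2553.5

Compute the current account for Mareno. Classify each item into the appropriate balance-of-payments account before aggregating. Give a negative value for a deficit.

3995.9

Goods: 8109.7 + 2845.9 - 2347.7 - 2553.5 - 1682.1 = 4372.3
Services: -232.2 - 375.4 + 1034.8 - 1902.7 = -1475.5
Primary income: -210.5 + 276.4 + 317.9 + 367.2 = 751.0
Secondary income: 348.1
Current account = 4372.3 + (-1475.5) + 751.0 + 348.1 = 3995.9
(Excluded from the current account — financial account: foreign purchases of equities on the domestic stock exchange 1108.6, increase in resident deposits held at foreign banks 664.1, foreign purchases of domestic corporate bonds 2037.7, purchases of foreign government bonds by domestic residents 1540.8; capital account: debt forgiveness received from foreign official creditors 106.8, sale of embassy land to a foreign government 129.9.)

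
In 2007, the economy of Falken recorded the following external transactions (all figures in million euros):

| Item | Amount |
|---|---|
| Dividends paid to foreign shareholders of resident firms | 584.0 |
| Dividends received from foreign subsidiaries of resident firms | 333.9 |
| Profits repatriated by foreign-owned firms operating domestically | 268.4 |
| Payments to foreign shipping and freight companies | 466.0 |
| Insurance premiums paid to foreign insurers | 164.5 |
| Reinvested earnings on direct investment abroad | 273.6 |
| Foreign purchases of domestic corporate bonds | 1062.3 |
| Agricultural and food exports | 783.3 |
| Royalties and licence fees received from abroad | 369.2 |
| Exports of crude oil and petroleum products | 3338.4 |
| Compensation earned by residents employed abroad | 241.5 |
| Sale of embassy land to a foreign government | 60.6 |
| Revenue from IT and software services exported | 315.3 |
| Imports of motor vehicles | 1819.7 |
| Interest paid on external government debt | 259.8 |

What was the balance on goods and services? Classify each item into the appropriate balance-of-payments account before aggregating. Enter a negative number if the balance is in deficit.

Goods: 3338.4 + 783.3 - 1819.7 = 2302.0
Services: -164.5 - 466.0 + 369.2 + 315.3 = 54.0
Trade balance = 2302.0 + 54.0 = 2356.0
(Excluded from the trade balance — primary income: dividends paid to foreign shareholders of resident firms 584.0, dividends received from foreign subsidiaries of resident firms 333.9, profits repatriated by foreign-owned firms operating domestically 268.4, reinvested earnings on direct investment abroad 273.6, compensation earned by residents employed abroad 241.5, interest paid on external government debt 259.8; financial account: foreign purchases of domestic corporate bonds 1062.3; capital account: sale of embassy land to a foreign government 60.6.)

2356.0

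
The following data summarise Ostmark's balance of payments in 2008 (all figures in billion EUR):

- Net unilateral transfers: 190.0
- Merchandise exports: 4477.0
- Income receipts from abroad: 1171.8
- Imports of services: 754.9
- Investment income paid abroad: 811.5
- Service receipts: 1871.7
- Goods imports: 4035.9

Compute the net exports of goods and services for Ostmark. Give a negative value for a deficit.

1557.9

Goods balance = 4477.0 - 4035.9 = 441.1
Services balance = 1871.7 - 754.9 = 1116.8
Trade balance (goods + services) = 441.1 + 1116.8 = 1557.9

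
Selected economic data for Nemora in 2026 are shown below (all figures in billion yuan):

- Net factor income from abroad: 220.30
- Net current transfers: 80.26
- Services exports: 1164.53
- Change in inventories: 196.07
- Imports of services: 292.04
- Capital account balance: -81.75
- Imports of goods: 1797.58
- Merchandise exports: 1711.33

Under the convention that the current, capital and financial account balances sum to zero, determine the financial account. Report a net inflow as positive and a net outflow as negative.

Goods balance = 1711.33 - 1797.58 = -86.25
Services balance = 1164.53 - 292.04 = 872.49
Trade balance (goods + services) = -86.25 + 872.49 = 786.24
Net primary income = 220.30
Net secondary income = 80.26
Current account = 786.24 + 220.30 + 80.26 = 1086.80
Financial account = -(1086.80 + (-81.75)) = -1005.05

-1005.05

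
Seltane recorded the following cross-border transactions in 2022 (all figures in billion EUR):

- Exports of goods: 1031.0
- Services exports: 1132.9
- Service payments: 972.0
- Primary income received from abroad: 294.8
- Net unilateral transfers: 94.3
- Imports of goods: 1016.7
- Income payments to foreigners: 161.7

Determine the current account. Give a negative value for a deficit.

Goods balance = 1031.0 - 1016.7 = 14.3
Services balance = 1132.9 - 972.0 = 160.9
Trade balance (goods + services) = 14.3 + 160.9 = 175.2
Net primary income = 294.8 - 161.7 = 133.1
Net secondary income = 94.3
Current account = 175.2 + 133.1 + 94.3 = 402.6

402.6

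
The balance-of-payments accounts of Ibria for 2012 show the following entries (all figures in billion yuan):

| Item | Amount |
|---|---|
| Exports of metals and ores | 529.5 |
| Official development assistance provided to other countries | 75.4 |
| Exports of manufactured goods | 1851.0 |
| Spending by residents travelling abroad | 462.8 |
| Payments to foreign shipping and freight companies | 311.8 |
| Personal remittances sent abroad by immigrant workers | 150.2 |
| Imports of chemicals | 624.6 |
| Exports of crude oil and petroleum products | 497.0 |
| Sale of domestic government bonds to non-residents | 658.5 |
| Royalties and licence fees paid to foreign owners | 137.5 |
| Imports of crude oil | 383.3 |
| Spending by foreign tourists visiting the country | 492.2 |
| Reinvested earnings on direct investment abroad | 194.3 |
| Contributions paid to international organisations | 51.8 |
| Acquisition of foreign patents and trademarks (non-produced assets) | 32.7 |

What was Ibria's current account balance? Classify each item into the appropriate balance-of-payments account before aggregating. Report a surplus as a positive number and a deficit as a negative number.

Goods: 497.0 + 1851.0 + 529.5 - 383.3 - 624.6 = 1869.6
Services: -137.5 + 492.2 - 462.8 - 311.8 = -419.9
Primary income: 194.3
Secondary income: -75.4 - 150.2 - 51.8 = -277.4
Current account = 1869.6 + (-419.9) + 194.3 + (-277.4) = 1366.6
(Excluded from the current account — financial account: sale of domestic government bonds to non-residents 658.5; capital account: acquisition of foreign patents and trademarks (non-produced assets) 32.7.)

1366.6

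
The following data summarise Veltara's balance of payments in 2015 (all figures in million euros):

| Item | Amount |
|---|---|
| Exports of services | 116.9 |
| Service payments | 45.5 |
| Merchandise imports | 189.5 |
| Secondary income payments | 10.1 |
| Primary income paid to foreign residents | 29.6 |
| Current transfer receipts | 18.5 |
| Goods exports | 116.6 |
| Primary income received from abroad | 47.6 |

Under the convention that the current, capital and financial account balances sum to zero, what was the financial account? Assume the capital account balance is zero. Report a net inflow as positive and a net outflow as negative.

-24.9

Goods balance = 116.6 - 189.5 = -72.9
Services balance = 116.9 - 45.5 = 71.4
Trade balance (goods + services) = -72.9 + 71.4 = -1.5
Net primary income = 47.6 - 29.6 = 18.0
Net secondary income = 18.5 - 10.1 = 8.4
Current account = -1.5 + 18.0 + 8.4 = 24.9
Financial account = -(24.9) = -24.9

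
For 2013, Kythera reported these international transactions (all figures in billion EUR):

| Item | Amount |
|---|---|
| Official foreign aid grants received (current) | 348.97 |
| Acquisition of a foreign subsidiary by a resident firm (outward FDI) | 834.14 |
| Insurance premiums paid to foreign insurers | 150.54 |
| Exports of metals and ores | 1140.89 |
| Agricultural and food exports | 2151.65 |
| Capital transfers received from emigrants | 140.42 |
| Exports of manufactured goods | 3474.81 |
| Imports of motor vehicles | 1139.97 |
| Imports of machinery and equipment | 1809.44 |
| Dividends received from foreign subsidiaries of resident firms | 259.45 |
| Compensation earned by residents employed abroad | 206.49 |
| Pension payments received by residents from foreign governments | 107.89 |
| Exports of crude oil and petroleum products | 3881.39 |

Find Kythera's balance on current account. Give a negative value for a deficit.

8471.59

Goods: 3881.39 + 1140.89 + 2151.65 - 1809.44 - 1139.97 + 3474.81 = 7699.33
Services: -150.54
Primary income: 206.49 + 259.45 = 465.94
Secondary income: 107.89 + 348.97 = 456.86
Current account = 7699.33 + (-150.54) + 465.94 + 456.86 = 8471.59
(Excluded from the current account — financial account: acquisition of a foreign subsidiary by a resident firm (outward FDI) 834.14; capital account: capital transfers received from emigrants 140.42.)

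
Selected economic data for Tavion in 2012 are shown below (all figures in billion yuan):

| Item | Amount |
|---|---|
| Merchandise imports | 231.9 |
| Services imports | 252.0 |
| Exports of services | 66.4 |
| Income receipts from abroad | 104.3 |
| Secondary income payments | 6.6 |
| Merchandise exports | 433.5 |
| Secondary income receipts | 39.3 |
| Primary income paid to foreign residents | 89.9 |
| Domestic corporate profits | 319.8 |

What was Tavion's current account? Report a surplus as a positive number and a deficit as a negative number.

63.1

Goods balance = 433.5 - 231.9 = 201.6
Services balance = 66.4 - 252.0 = -185.6
Trade balance (goods + services) = 201.6 + (-185.6) = 16.0
Net primary income = 104.3 - 89.9 = 14.4
Net secondary income = 39.3 - 6.6 = 32.7
Current account = 16.0 + 14.4 + 32.7 = 63.1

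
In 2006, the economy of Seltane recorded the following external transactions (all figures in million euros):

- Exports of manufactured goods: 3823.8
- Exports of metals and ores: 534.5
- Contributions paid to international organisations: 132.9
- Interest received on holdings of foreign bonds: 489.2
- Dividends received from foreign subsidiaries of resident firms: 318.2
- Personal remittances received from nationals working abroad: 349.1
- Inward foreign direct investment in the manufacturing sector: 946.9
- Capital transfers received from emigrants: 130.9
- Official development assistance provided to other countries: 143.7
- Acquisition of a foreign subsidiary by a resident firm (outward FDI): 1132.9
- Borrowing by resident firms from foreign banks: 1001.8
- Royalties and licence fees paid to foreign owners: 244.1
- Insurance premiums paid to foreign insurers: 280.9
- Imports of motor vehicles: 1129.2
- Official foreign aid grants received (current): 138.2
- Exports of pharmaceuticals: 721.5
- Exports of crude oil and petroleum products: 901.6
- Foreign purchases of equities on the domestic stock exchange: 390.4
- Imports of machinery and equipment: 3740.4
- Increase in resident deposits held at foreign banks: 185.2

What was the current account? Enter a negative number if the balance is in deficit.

1604.9

Goods: 534.5 + 901.6 + 3823.8 - 1129.2 + 721.5 - 3740.4 = 1111.8
Services: -244.1 - 280.9 = -525.0
Primary income: 318.2 + 489.2 = 807.4
Secondary income: 138.2 - 132.9 + 349.1 - 143.7 = 210.7
Current account = 1111.8 + (-525.0) + 807.4 + 210.7 = 1604.9
(Excluded from the current account — financial account: inward foreign direct investment in the manufacturing sector 946.9, acquisition of a foreign subsidiary by a resident firm (outward FDI) 1132.9, borrowing by resident firms from foreign banks 1001.8, foreign purchases of equities on the domestic stock exchange 390.4, increase in resident deposits held at foreign banks 185.2; capital account: capital transfers received from emigrants 130.9.)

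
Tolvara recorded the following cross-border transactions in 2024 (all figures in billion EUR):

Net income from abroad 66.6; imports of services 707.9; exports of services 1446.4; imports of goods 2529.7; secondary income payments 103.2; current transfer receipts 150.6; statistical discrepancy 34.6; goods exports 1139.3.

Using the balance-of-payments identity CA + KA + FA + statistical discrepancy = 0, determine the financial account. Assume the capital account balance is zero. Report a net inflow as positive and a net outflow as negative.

Goods balance = 1139.3 - 2529.7 = -1390.4
Services balance = 1446.4 - 707.9 = 738.5
Trade balance (goods + services) = -1390.4 + 738.5 = -651.9
Net primary income = 66.6
Net secondary income = 150.6 - 103.2 = 47.4
Current account = -651.9 + 66.6 + 47.4 = -537.9
Financial account = -(-537.9 + 34.6) = 503.3

503.3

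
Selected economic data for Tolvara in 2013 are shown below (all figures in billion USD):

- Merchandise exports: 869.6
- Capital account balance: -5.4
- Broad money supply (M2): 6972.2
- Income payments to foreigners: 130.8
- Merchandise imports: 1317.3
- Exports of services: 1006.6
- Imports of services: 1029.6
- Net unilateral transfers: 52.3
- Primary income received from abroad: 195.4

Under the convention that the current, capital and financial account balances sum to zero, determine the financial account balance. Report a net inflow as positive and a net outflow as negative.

Goods balance = 869.6 - 1317.3 = -447.7
Services balance = 1006.6 - 1029.6 = -23.0
Trade balance (goods + services) = -447.7 + (-23.0) = -470.7
Net primary income = 195.4 - 130.8 = 64.6
Net secondary income = 52.3
Current account = -470.7 + 64.6 + 52.3 = -353.8
Financial account = -(-353.8 + (-5.4)) = 359.2

359.2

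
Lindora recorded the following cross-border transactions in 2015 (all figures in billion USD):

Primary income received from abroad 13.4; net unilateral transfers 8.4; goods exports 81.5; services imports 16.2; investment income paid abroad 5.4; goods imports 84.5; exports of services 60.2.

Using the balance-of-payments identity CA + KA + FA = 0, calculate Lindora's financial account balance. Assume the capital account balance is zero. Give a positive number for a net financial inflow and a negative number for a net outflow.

Goods balance = 81.5 - 84.5 = -3.0
Services balance = 60.2 - 16.2 = 44.0
Trade balance (goods + services) = -3.0 + 44.0 = 41.0
Net primary income = 13.4 - 5.4 = 8.0
Net secondary income = 8.4
Current account = 41.0 + 8.0 + 8.4 = 57.4
Financial account = -(57.4) = -57.4

-57.4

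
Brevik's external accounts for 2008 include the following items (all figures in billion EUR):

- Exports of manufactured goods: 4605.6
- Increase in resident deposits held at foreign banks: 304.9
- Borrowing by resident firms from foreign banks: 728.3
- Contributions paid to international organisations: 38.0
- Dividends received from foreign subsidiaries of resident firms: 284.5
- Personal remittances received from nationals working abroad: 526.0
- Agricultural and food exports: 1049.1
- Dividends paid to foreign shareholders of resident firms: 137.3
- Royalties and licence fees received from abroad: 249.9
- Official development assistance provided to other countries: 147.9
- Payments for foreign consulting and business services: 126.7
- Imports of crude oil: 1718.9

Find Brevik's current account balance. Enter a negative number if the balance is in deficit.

Goods: -1718.9 + 1049.1 + 4605.6 = 3935.8
Services: 249.9 - 126.7 = 123.2
Primary income: 284.5 - 137.3 = 147.2
Secondary income: -147.9 - 38.0 + 526.0 = 340.1
Current account = 3935.8 + 123.2 + 147.2 + 340.1 = 4546.3
(Excluded from the current account — financial account: increase in resident deposits held at foreign banks 304.9, borrowing by resident firms from foreign banks 728.3.)

4546.3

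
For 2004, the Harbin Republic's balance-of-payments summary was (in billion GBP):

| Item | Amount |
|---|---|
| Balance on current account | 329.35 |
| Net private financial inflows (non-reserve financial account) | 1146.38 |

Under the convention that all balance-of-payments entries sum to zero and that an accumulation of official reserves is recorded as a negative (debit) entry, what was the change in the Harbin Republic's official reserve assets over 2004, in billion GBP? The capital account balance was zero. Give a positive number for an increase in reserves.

1475.73

Official reserve transactions balance = -(329.35 + 1146.38) = -1475.73
An accumulation of reserves is recorded as a debit (negative entry), so the change in the stock of reserves is the negative of that balance.
Change in official reserves = -(-1475.73) = 1475.73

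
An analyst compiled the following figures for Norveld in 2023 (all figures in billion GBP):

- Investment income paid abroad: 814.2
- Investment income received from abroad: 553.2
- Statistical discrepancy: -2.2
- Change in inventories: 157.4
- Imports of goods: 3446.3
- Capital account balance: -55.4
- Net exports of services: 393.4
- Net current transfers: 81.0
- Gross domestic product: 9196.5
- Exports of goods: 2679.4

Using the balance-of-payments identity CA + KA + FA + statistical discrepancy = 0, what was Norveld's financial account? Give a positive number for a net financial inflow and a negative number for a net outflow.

611.1

Goods balance = 2679.4 - 3446.3 = -766.9
Services balance = 393.4
Trade balance (goods + services) = -766.9 + 393.4 = -373.5
Net primary income = 553.2 - 814.2 = -261.0
Net secondary income = 81.0
Current account = -373.5 + (-261.0) + 81.0 = -553.5
Financial account = -(-553.5 + (-55.4) + (-2.2)) = 611.1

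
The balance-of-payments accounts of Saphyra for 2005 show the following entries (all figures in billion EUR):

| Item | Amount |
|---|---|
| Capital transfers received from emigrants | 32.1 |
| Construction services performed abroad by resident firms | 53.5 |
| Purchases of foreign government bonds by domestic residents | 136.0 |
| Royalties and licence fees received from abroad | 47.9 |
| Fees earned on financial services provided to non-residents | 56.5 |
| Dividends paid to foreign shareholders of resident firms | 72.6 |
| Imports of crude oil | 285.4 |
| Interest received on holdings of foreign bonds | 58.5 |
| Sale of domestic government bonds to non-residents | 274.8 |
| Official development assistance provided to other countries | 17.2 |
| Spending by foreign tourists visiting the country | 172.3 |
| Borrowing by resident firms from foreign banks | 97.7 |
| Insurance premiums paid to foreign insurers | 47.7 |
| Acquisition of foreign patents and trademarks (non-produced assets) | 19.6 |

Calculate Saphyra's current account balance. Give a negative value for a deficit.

Goods: -285.4
Services: 53.5 + 172.3 + 47.9 - 47.7 + 56.5 = 282.5
Primary income: -72.6 + 58.5 = -14.1
Secondary income: -17.2
Current account = (-285.4) + 282.5 + (-14.1) + (-17.2) = -34.2
(Excluded from the current account — capital account: capital transfers received from emigrants 32.1, acquisition of foreign patents and trademarks (non-produced assets) 19.6; financial account: purchases of foreign government bonds by domestic residents 136.0, sale of domestic government bonds to non-residents 274.8, borrowing by resident firms from foreign banks 97.7.)

-34.2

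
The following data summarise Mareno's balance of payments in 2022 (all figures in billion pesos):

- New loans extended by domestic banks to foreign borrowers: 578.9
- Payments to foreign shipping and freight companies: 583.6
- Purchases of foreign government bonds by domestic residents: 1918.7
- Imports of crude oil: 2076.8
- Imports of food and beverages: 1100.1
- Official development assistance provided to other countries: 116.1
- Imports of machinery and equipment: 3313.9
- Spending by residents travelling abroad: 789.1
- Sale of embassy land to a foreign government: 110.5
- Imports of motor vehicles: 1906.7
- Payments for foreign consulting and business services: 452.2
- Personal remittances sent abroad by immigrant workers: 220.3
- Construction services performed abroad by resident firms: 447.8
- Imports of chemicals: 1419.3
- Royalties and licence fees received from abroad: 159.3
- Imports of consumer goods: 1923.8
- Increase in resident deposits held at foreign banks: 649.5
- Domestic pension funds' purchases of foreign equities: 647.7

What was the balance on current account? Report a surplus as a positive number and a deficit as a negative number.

-13294.8

Goods: -1100.1 - 3313.9 - 1923.8 - 1906.7 - 1419.3 - 2076.8 = -11740.6
Services: -583.6 - 452.2 + 159.3 + 447.8 - 789.1 = -1217.8
Secondary income: -116.1 - 220.3 = -336.4
Current account = (-11740.6) + (-1217.8) + (-336.4) = -13294.8
(Excluded from the current account — financial account: new loans extended by domestic banks to foreign borrowers 578.9, purchases of foreign government bonds by domestic residents 1918.7, increase in resident deposits held at foreign banks 649.5, domestic pension funds' purchases of foreign equities 647.7; capital account: sale of embassy land to a foreign government 110.5.)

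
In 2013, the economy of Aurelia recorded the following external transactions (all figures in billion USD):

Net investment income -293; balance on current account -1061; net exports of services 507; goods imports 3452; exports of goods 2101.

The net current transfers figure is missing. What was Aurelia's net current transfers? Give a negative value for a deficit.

76

Current account = goods balance + services balance + net primary income + net secondary income
Sum of the known components = -1137
Net current transfers = CA - (known components) = -1061 - (-1137) = 76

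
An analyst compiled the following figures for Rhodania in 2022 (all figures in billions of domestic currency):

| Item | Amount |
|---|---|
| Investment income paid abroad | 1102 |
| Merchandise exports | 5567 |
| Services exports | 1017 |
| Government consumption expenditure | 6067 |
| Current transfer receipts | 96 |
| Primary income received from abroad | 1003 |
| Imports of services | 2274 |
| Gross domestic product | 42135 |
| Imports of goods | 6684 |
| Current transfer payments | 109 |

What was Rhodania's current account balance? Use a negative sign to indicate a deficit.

-2486

Goods balance = 5567 - 6684 = -1117
Services balance = 1017 - 2274 = -1257
Trade balance (goods + services) = -1117 + (-1257) = -2374
Net primary income = 1003 - 1102 = -99
Net secondary income = 96 - 109 = -13
Current account = -2374 + (-99) + (-13) = -2486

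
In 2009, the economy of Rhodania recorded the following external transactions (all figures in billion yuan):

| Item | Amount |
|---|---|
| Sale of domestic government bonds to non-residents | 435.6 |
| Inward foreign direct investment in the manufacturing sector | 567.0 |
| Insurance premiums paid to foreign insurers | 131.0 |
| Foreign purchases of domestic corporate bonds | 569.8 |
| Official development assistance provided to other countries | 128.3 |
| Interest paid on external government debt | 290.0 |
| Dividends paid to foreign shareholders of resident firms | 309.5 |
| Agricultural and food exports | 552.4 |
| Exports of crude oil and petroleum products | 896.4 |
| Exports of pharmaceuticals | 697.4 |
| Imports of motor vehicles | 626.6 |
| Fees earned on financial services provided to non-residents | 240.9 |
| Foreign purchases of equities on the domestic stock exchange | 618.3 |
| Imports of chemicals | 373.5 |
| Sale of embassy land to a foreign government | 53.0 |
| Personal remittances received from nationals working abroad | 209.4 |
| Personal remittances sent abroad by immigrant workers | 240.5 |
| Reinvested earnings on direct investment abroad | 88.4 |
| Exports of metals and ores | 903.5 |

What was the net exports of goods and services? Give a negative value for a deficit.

2159.5

Goods: 896.4 + 903.5 + 552.4 - 373.5 + 697.4 - 626.6 = 2049.6
Services: -131.0 + 240.9 = 109.9
Trade balance = 2049.6 + 109.9 = 2159.5
(Excluded from the trade balance — financial account: sale of domestic government bonds to non-residents 435.6, inward foreign direct investment in the manufacturing sector 567.0, foreign purchases of domestic corporate bonds 569.8, foreign purchases of equities on the domestic stock exchange 618.3; secondary income: official development assistance provided to other countries 128.3, personal remittances received from nationals working abroad 209.4, personal remittances sent abroad by immigrant workers 240.5; primary income: interest paid on external government debt 290.0, dividends paid to foreign shareholders of resident firms 309.5, reinvested earnings on direct investment abroad 88.4; capital account: sale of embassy land to a foreign government 53.0.)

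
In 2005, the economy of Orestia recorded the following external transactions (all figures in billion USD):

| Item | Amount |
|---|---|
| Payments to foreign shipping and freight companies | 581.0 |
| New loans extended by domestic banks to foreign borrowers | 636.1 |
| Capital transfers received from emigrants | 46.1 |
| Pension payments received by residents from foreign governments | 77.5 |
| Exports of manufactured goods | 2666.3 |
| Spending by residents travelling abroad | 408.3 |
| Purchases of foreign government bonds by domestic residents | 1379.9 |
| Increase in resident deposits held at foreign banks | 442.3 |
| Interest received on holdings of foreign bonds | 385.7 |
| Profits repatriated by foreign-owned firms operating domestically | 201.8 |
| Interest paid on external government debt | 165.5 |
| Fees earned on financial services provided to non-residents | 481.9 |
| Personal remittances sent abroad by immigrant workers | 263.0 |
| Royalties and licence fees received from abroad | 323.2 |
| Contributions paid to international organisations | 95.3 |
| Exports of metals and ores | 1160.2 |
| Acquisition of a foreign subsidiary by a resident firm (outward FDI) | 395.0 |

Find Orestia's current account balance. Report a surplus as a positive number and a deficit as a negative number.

3379.9

Goods: 1160.2 + 2666.3 = 3826.5
Services: -581.0 + 323.2 - 408.3 + 481.9 = -184.2
Primary income: 385.7 - 201.8 - 165.5 = 18.4
Secondary income: -263.0 + 77.5 - 95.3 = -280.8
Current account = 3826.5 + (-184.2) + 18.4 + (-280.8) = 3379.9
(Excluded from the current account — financial account: new loans extended by domestic banks to foreign borrowers 636.1, purchases of foreign government bonds by domestic residents 1379.9, increase in resident deposits held at foreign banks 442.3, acquisition of a foreign subsidiary by a resident firm (outward FDI) 395.0; capital account: capital transfers received from emigrants 46.1.)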